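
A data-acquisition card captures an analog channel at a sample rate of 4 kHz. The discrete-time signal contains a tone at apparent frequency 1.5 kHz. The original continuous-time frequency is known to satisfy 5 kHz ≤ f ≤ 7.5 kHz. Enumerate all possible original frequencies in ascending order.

Frequencies that alias to 1.5 kHz are k·fs ± 1.5 kHz for integer k ≥ 0.
k=0: 1.5 kHz.
k=1: 2.5 kHz, 5.5 kHz.
k=2: 6.5 kHz, 9.5 kHz.
k=3: 10.5 kHz, 13.5 kHz.
Within [5 kHz, 7.5 kHz]: 5.5 kHz, 6.5 kHz.

5.5 kHz, 6.5 kHz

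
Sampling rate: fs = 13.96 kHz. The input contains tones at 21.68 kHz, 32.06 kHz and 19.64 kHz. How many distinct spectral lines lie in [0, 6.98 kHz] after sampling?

fs/2 = 6.98 kHz.
21.68 kHz mod fs = 7.72 kHz.
7.72 kHz > fs/2 = 6.98 kHz, folds to fs − 7.72 kHz = 6.24 kHz.
32.06 kHz mod fs = 4.14 kHz.
4.14 kHz ≤ fs/2 = 6.98 kHz, appears at 4.14 kHz.
19.64 kHz mod fs = 5.68 kHz.
5.68 kHz ≤ fs/2 = 6.98 kHz, appears at 5.68 kHz.
Distinct values: {4.14 kHz, 5.68 kHz, 6.24 kHz} → 3.

3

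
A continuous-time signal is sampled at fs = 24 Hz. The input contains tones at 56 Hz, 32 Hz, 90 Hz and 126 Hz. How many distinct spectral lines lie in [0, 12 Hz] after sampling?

fs/2 = 12 Hz.
56 Hz mod fs = 8 Hz.
8 Hz ≤ fs/2 = 12 Hz, appears at 8 Hz.
32 Hz mod fs = 8 Hz.
8 Hz ≤ fs/2 = 12 Hz, appears at 8 Hz.
90 Hz mod fs = 18 Hz.
18 Hz > fs/2 = 12 Hz, folds to fs − 18 Hz = 6 Hz.
126 Hz mod fs = 6 Hz.
6 Hz ≤ fs/2 = 12 Hz, appears at 6 Hz.
Distinct values: {6 Hz, 8 Hz} → 2.

2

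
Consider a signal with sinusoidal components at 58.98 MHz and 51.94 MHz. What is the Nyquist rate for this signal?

Highest-frequency component: 58.98 MHz.
Nyquist rate = 2 × 58.98 MHz = 117.96 MHz.

117.96 MHz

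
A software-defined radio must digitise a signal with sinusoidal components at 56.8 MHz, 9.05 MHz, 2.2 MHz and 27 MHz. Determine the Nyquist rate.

113.6 MHz

Highest-frequency component: 56.8 MHz.
Nyquist rate = 2 × 56.8 MHz = 113.6 MHz.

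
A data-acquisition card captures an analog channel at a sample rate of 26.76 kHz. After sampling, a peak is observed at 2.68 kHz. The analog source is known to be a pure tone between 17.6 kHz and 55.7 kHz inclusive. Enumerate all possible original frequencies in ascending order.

Frequencies that alias to 2.68 kHz are k·fs ± 2.68 kHz for integer k ≥ 0.
k=0: 2.68 kHz.
k=1: 24.08 kHz, 29.44 kHz.
k=2: 50.84 kHz, 56.2 kHz.
k=3: 77.6 kHz, 82.96 kHz.
Within [17.6 kHz, 55.7 kHz]: 24.08 kHz, 29.44 kHz, 50.84 kHz.

24.08 kHz, 29.44 kHz, 50.84 kHz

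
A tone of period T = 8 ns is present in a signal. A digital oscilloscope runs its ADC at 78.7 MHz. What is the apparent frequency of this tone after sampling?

T = 8 ns → f = 1/T = 125 MHz.
125 MHz mod fs = 46.3 MHz.
46.3 MHz > fs/2 = 39.35 MHz, folds to fs − 46.3 MHz = 32.4 MHz.

32.4 MHz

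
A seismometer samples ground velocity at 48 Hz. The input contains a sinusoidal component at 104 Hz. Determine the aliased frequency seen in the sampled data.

104 Hz mod fs = 8 Hz.
8 Hz ≤ fs/2 = 24 Hz, appears at 8 Hz.

8 Hz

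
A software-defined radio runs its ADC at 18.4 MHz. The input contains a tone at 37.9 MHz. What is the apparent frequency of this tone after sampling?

1.1 MHz

37.9 MHz mod fs = 1.1 MHz.
1.1 MHz ≤ fs/2 = 9.2 MHz, appears at 1.1 MHz.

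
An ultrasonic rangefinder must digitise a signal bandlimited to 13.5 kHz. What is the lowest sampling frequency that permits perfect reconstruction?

Nyquist rate = 2 × 13.5 kHz = 27 kHz.

27 kHz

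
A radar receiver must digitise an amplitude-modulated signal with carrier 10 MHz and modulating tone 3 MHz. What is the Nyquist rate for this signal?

AM sidebands sit at fc ± fm = 7 MHz and 13 MHz.
Highest-frequency component: 13 MHz.
Nyquist rate = 2 × 13 MHz = 26 MHz.

26 MHz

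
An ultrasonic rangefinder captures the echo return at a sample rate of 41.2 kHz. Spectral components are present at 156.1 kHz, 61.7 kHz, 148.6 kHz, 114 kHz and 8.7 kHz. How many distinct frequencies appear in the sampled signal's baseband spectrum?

4

fs/2 = 20.6 kHz.
156.1 kHz mod fs = 32.5 kHz.
32.5 kHz > fs/2 = 20.6 kHz, folds to fs − 32.5 kHz = 8.7 kHz.
61.7 kHz mod fs = 20.5 kHz.
20.5 kHz ≤ fs/2 = 20.6 kHz, appears at 20.5 kHz.
148.6 kHz mod fs = 25 kHz.
25 kHz > fs/2 = 20.6 kHz, folds to fs − 25 kHz = 16.2 kHz.
114 kHz mod fs = 31.6 kHz.
31.6 kHz > fs/2 = 20.6 kHz, folds to fs − 31.6 kHz = 9.6 kHz.
8.7 kHz ≤ fs/2 = 20.6 kHz, passes unchanged.
Distinct values: {8.7 kHz, 9.6 kHz, 16.2 kHz, 20.5 kHz} → 4.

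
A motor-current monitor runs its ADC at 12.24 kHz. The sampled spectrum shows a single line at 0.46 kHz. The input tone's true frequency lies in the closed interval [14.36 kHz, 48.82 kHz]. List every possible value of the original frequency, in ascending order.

Frequencies that alias to 0.46 kHz are k·fs ± 0.46 kHz for integer k ≥ 0.
k=0: 0.46 kHz.
k=1: 11.78 kHz, 12.7 kHz.
k=2: 24.02 kHz, 24.94 kHz.
k=3: 36.26 kHz, 37.18 kHz.
k=4: 48.5 kHz, 49.42 kHz.
k=5: 60.74 kHz, 61.66 kHz.
Within [14.36 kHz, 48.82 kHz]: 24.02 kHz, 24.94 kHz, 36.26 kHz, 37.18 kHz, 48.5 kHz.

24.02 kHz, 24.94 kHz, 36.26 kHz, 37.18 kHz, 48.5 kHz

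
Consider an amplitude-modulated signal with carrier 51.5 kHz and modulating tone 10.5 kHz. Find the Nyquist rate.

AM sidebands sit at fc ± fm = 41 kHz and 62 kHz.
Highest-frequency component: 62 kHz.
Nyquist rate = 2 × 62 kHz = 124 kHz.

124 kHz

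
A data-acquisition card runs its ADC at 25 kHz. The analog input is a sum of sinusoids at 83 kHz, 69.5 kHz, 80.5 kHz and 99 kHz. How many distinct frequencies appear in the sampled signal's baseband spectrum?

3

fs/2 = 12.5 kHz.
83 kHz mod fs = 8 kHz.
8 kHz ≤ fs/2 = 12.5 kHz, appears at 8 kHz.
69.5 kHz mod fs = 19.5 kHz.
19.5 kHz > fs/2 = 12.5 kHz, folds to fs − 19.5 kHz = 5.5 kHz.
80.5 kHz mod fs = 5.5 kHz.
5.5 kHz ≤ fs/2 = 12.5 kHz, appears at 5.5 kHz.
99 kHz mod fs = 24 kHz.
24 kHz > fs/2 = 12.5 kHz, folds to fs − 24 kHz = 1 kHz.
Distinct values: {1 kHz, 5.5 kHz, 8 kHz} → 3.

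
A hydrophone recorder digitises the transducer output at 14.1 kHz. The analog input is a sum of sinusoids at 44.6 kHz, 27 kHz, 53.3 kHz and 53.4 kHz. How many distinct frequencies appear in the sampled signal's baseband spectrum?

fs/2 = 7.05 kHz.
44.6 kHz mod fs = 2.3 kHz.
2.3 kHz ≤ fs/2 = 7.05 kHz, appears at 2.3 kHz.
27 kHz mod fs = 12.9 kHz.
12.9 kHz > fs/2 = 7.05 kHz, folds to fs − 12.9 kHz = 1.2 kHz.
53.3 kHz mod fs = 11 kHz.
11 kHz > fs/2 = 7.05 kHz, folds to fs − 11 kHz = 3.1 kHz.
53.4 kHz mod fs = 11.1 kHz.
11.1 kHz > fs/2 = 7.05 kHz, folds to fs − 11.1 kHz = 3 kHz.
Distinct values: {1.2 kHz, 2.3 kHz, 3 kHz, 3.1 kHz} → 4.

4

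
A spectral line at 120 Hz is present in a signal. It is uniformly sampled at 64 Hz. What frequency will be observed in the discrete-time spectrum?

8 Hz

120 Hz mod fs = 56 Hz.
56 Hz > fs/2 = 32 Hz, folds to fs − 56 Hz = 8 Hz.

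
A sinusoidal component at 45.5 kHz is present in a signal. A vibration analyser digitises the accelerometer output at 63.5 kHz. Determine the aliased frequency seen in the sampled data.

18 kHz

45.5 kHz > fs/2 = 31.75 kHz, folds to fs − 45.5 kHz = 18 kHz.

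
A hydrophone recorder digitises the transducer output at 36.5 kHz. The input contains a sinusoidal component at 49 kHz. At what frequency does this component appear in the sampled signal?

49 kHz mod fs = 12.5 kHz.
12.5 kHz ≤ fs/2 = 18.25 kHz, appears at 12.5 kHz.

12.5 kHz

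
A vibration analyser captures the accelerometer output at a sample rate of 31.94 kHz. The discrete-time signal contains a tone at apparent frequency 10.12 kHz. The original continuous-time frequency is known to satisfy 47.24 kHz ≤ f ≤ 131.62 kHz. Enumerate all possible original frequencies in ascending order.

Frequencies that alias to 10.12 kHz are k·fs ± 10.12 kHz for integer k ≥ 0.
k=0: 10.12 kHz.
k=1: 21.82 kHz, 42.06 kHz.
k=2: 53.76 kHz, 74 kHz.
k=3: 85.7 kHz, 105.94 kHz.
k=4: 117.64 kHz, 137.88 kHz.
k=5: 149.58 kHz, 169.82 kHz.
Within [47.24 kHz, 131.62 kHz]: 53.76 kHz, 74 kHz, 85.7 kHz, 105.94 kHz, 117.64 kHz.

53.76 kHz, 74 kHz, 85.7 kHz, 105.94 kHz, 117.64 kHz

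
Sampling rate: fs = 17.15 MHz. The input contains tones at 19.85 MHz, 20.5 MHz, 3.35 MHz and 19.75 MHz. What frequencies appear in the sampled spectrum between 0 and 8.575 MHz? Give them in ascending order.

2.6 MHz, 2.7 MHz, 3.35 MHz

fs/2 = 8.575 MHz.
19.85 MHz mod fs = 2.7 MHz.
2.7 MHz ≤ fs/2 = 8.575 MHz, appears at 2.7 MHz.
20.5 MHz mod fs = 3.35 MHz.
3.35 MHz ≤ fs/2 = 8.575 MHz, appears at 3.35 MHz.
3.35 MHz ≤ fs/2 = 8.575 MHz, passes unchanged.
19.75 MHz mod fs = 2.6 MHz.
2.6 MHz ≤ fs/2 = 8.575 MHz, appears at 2.6 MHz.
Distinct values: {2.6 MHz, 2.7 MHz, 3.35 MHz}.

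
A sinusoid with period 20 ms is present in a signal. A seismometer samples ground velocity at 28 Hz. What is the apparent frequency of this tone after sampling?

6 Hz

T = 20 ms → f = 1/T = 50 Hz.
50 Hz mod fs = 22 Hz.
22 Hz > fs/2 = 14 Hz, folds to fs − 22 Hz = 6 Hz.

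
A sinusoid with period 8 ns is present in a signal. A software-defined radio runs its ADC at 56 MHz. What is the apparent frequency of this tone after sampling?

T = 8 ns → f = 1/T = 125 MHz.
125 MHz mod fs = 13 MHz.
13 MHz ≤ fs/2 = 28 MHz, appears at 13 MHz.

13 MHz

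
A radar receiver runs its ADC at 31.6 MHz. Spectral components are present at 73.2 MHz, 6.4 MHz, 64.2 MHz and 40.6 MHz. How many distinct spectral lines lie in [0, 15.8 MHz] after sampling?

fs/2 = 15.8 MHz.
73.2 MHz mod fs = 10 MHz.
10 MHz ≤ fs/2 = 15.8 MHz, appears at 10 MHz.
6.4 MHz ≤ fs/2 = 15.8 MHz, passes unchanged.
64.2 MHz mod fs = 1 MHz.
1 MHz ≤ fs/2 = 15.8 MHz, appears at 1 MHz.
40.6 MHz mod fs = 9 MHz.
9 MHz ≤ fs/2 = 15.8 MHz, appears at 9 MHz.
Distinct values: {1 MHz, 6.4 MHz, 9 MHz, 10 MHz} → 4.

4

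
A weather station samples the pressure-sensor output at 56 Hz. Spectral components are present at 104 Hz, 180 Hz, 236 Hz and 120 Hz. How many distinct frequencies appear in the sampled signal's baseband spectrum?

fs/2 = 28 Hz.
104 Hz mod fs = 48 Hz.
48 Hz > fs/2 = 28 Hz, folds to fs − 48 Hz = 8 Hz.
180 Hz mod fs = 12 Hz.
12 Hz ≤ fs/2 = 28 Hz, appears at 12 Hz.
236 Hz mod fs = 12 Hz.
12 Hz ≤ fs/2 = 28 Hz, appears at 12 Hz.
120 Hz mod fs = 8 Hz.
8 Hz ≤ fs/2 = 28 Hz, appears at 8 Hz.
Distinct values: {8 Hz, 12 Hz} → 2.

2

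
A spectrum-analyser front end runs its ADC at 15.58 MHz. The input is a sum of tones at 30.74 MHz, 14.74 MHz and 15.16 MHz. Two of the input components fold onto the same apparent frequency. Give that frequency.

fs/2 = 7.79 MHz.
30.74 MHz mod fs = 15.16 MHz.
15.16 MHz > fs/2 = 7.79 MHz, folds to fs − 15.16 MHz = 0.42 MHz.
14.74 MHz > fs/2 = 7.79 MHz, folds to fs − 14.74 MHz = 0.84 MHz.
15.16 MHz > fs/2 = 7.79 MHz, folds to fs − 15.16 MHz = 0.42 MHz.
15.16 MHz and 30.74 MHz both map to 0.42 MHz.

0.42 MHz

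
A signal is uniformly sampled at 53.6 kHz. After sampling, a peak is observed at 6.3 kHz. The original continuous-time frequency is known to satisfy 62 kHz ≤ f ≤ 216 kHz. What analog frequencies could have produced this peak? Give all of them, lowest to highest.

Frequencies that alias to 6.3 kHz are k·fs ± 6.3 kHz for integer k ≥ 0.
k=0: 6.3 kHz.
k=1: 47.3 kHz, 59.9 kHz.
k=2: 100.9 kHz, 113.5 kHz.
k=3: 154.5 kHz, 167.1 kHz.
k=4: 208.1 kHz, 220.7 kHz.
k=5: 261.7 kHz, 274.3 kHz.
Within [62 kHz, 216 kHz]: 100.9 kHz, 113.5 kHz, 154.5 kHz, 167.1 kHz, 208.1 kHz.

100.9 kHz, 113.5 kHz, 154.5 kHz, 167.1 kHz, 208.1 kHz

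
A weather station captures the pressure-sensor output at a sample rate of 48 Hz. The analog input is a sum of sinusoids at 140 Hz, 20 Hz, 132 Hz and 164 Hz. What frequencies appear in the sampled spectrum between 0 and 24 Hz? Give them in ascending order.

4 Hz, 12 Hz, 20 Hz

fs/2 = 24 Hz.
140 Hz mod fs = 44 Hz.
44 Hz > fs/2 = 24 Hz, folds to fs − 44 Hz = 4 Hz.
20 Hz ≤ fs/2 = 24 Hz, passes unchanged.
132 Hz mod fs = 36 Hz.
36 Hz > fs/2 = 24 Hz, folds to fs − 36 Hz = 12 Hz.
164 Hz mod fs = 20 Hz.
20 Hz ≤ fs/2 = 24 Hz, appears at 20 Hz.
Distinct values: {4 Hz, 12 Hz, 20 Hz}.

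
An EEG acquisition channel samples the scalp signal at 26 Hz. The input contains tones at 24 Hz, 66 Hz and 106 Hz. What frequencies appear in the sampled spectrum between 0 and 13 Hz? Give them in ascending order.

2 Hz, 12 Hz

fs/2 = 13 Hz.
24 Hz > fs/2 = 13 Hz, folds to fs − 24 Hz = 2 Hz.
66 Hz mod fs = 14 Hz.
14 Hz > fs/2 = 13 Hz, folds to fs − 14 Hz = 12 Hz.
106 Hz mod fs = 2 Hz.
2 Hz ≤ fs/2 = 13 Hz, appears at 2 Hz.
Distinct values: {2 Hz, 12 Hz}.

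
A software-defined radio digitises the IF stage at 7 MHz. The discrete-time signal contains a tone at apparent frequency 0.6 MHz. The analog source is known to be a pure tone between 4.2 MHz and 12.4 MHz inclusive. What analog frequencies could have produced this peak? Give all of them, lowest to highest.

Frequencies that alias to 0.6 MHz are k·fs ± 0.6 MHz for integer k ≥ 0.
k=0: 0.6 MHz.
k=1: 6.4 MHz, 7.6 MHz.
k=2: 13.4 MHz, 14.6 MHz.
Within [4.2 MHz, 12.4 MHz]: 6.4 MHz, 7.6 MHz.

6.4 MHz, 7.6 MHz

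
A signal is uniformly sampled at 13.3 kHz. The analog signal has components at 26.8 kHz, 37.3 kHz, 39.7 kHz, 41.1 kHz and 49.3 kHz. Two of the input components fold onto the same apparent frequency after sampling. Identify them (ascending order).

fs/2 = 6.65 kHz.
26.8 kHz mod fs = 0.2 kHz.
0.2 kHz ≤ fs/2 = 6.65 kHz, appears at 0.2 kHz.
37.3 kHz mod fs = 10.7 kHz.
10.7 kHz > fs/2 = 6.65 kHz, folds to fs − 10.7 kHz = 2.6 kHz.
39.7 kHz mod fs = 13.1 kHz.
13.1 kHz > fs/2 = 6.65 kHz, folds to fs − 13.1 kHz = 0.2 kHz.
41.1 kHz mod fs = 1.2 kHz.
1.2 kHz ≤ fs/2 = 6.65 kHz, appears at 1.2 kHz.
49.3 kHz mod fs = 9.4 kHz.
9.4 kHz > fs/2 = 6.65 kHz, folds to fs − 9.4 kHz = 3.9 kHz.
26.8 kHz and 39.7 kHz both map to 0.2 kHz.

26.8 kHz, 39.7 kHz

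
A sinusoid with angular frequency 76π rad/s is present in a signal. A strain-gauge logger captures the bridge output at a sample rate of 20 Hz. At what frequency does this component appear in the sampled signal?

ω = 76π rad/s → f = ω/(2π) = 38 Hz.
38 Hz mod fs = 18 Hz.
18 Hz > fs/2 = 10 Hz, folds to fs − 18 Hz = 2 Hz.

2 Hz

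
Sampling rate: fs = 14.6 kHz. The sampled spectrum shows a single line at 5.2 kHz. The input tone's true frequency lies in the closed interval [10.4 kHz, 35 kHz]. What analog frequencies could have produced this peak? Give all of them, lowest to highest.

Frequencies that alias to 5.2 kHz are k·fs ± 5.2 kHz for integer k ≥ 0.
k=0: 5.2 kHz.
k=1: 9.4 kHz, 19.8 kHz.
k=2: 24 kHz, 34.4 kHz.
k=3: 38.6 kHz, 49 kHz.
Within [10.4 kHz, 35 kHz]: 19.8 kHz, 24 kHz, 34.4 kHz.

19.8 kHz, 24 kHz, 34.4 kHz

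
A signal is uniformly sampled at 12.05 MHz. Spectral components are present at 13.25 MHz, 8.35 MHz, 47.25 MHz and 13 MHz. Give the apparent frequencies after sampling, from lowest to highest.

fs/2 = 6.025 MHz.
13.25 MHz mod fs = 1.2 MHz.
1.2 MHz ≤ fs/2 = 6.025 MHz, appears at 1.2 MHz.
8.35 MHz > fs/2 = 6.025 MHz, folds to fs − 8.35 MHz = 3.7 MHz.
47.25 MHz mod fs = 11.1 MHz.
11.1 MHz > fs/2 = 6.025 MHz, folds to fs − 11.1 MHz = 0.95 MHz.
13 MHz mod fs = 0.95 MHz.
0.95 MHz ≤ fs/2 = 6.025 MHz, appears at 0.95 MHz.
Distinct values: {0.95 MHz, 1.2 MHz, 3.7 MHz}.

0.95 MHz, 1.2 MHz, 3.7 MHz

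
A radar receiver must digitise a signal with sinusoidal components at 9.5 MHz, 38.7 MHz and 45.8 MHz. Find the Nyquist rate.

91.6 MHz

Highest-frequency component: 45.8 MHz.
Nyquist rate = 2 × 45.8 MHz = 91.6 MHz.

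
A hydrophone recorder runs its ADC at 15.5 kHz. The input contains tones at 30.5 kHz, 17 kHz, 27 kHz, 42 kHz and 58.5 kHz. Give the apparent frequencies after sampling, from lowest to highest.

fs/2 = 7.75 kHz.
30.5 kHz mod fs = 15 kHz.
15 kHz > fs/2 = 7.75 kHz, folds to fs − 15 kHz = 0.5 kHz.
17 kHz mod fs = 1.5 kHz.
1.5 kHz ≤ fs/2 = 7.75 kHz, appears at 1.5 kHz.
27 kHz mod fs = 11.5 kHz.
11.5 kHz > fs/2 = 7.75 kHz, folds to fs − 11.5 kHz = 4 kHz.
42 kHz mod fs = 11 kHz.
11 kHz > fs/2 = 7.75 kHz, folds to fs − 11 kHz = 4.5 kHz.
58.5 kHz mod fs = 12 kHz.
12 kHz > fs/2 = 7.75 kHz, folds to fs − 12 kHz = 3.5 kHz.
Distinct values: {0.5 kHz, 1.5 kHz, 3.5 kHz, 4 kHz, 4.5 kHz}.

0.5 kHz, 1.5 kHz, 3.5 kHz, 4 kHz, 4.5 kHz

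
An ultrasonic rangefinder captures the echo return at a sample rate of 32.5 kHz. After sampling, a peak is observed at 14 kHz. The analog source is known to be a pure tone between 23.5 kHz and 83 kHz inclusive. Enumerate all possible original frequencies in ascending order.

46.5 kHz, 51 kHz, 79 kHz

Frequencies that alias to 14 kHz are k·fs ± 14 kHz for integer k ≥ 0.
k=0: 14 kHz.
k=1: 18.5 kHz, 46.5 kHz.
k=2: 51 kHz, 79 kHz.
k=3: 83.5 kHz, 111.5 kHz.
Within [23.5 kHz, 83 kHz]: 46.5 kHz, 51 kHz, 79 kHz.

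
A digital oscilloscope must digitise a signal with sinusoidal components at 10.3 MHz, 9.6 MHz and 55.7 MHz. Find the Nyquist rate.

Highest-frequency component: 55.7 MHz.
Nyquist rate = 2 × 55.7 MHz = 111.4 MHz.

111.4 MHz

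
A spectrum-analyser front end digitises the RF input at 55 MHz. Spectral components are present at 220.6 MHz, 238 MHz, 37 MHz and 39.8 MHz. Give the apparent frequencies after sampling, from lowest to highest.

fs/2 = 27.5 MHz.
220.6 MHz mod fs = 0.6 MHz.
0.6 MHz ≤ fs/2 = 27.5 MHz, appears at 0.6 MHz.
238 MHz mod fs = 18 MHz.
18 MHz ≤ fs/2 = 27.5 MHz, appears at 18 MHz.
37 MHz > fs/2 = 27.5 MHz, folds to fs − 37 MHz = 18 MHz.
39.8 MHz > fs/2 = 27.5 MHz, folds to fs − 39.8 MHz = 15.2 MHz.
Distinct values: {0.6 MHz, 15.2 MHz, 18 MHz}.

0.6 MHz, 15.2 MHz, 18 MHz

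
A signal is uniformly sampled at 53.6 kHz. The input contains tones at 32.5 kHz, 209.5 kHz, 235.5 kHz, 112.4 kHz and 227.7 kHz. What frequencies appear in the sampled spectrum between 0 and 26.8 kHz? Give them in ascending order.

fs/2 = 26.8 kHz.
32.5 kHz > fs/2 = 26.8 kHz, folds to fs − 32.5 kHz = 21.1 kHz.
209.5 kHz mod fs = 48.7 kHz.
48.7 kHz > fs/2 = 26.8 kHz, folds to fs − 48.7 kHz = 4.9 kHz.
235.5 kHz mod fs = 21.1 kHz.
21.1 kHz ≤ fs/2 = 26.8 kHz, appears at 21.1 kHz.
112.4 kHz mod fs = 5.2 kHz.
5.2 kHz ≤ fs/2 = 26.8 kHz, appears at 5.2 kHz.
227.7 kHz mod fs = 13.3 kHz.
13.3 kHz ≤ fs/2 = 26.8 kHz, appears at 13.3 kHz.
Distinct values: {4.9 kHz, 5.2 kHz, 13.3 kHz, 21.1 kHz}.

4.9 kHz, 5.2 kHz, 13.3 kHz, 21.1 kHz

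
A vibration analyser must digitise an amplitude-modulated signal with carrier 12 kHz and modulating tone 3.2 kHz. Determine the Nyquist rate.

30.4 kHz

AM sidebands sit at fc ± fm = 8.8 kHz and 15.2 kHz.
Highest-frequency component: 15.2 kHz.
Nyquist rate = 2 × 15.2 kHz = 30.4 kHz.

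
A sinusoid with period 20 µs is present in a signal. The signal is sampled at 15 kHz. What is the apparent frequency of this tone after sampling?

5 kHz

T = 20 µs → f = 1/T = 50 kHz.
50 kHz mod fs = 5 kHz.
5 kHz ≤ fs/2 = 7.5 kHz, appears at 5 kHz.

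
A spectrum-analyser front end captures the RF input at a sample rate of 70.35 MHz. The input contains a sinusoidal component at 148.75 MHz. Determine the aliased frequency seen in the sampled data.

8.05 MHz

148.75 MHz mod fs = 8.05 MHz.
8.05 MHz ≤ fs/2 = 35.175 MHz, appears at 8.05 MHz.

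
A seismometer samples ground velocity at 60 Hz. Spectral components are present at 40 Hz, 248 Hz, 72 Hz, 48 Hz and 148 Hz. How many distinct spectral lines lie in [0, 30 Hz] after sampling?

4

fs/2 = 30 Hz.
40 Hz > fs/2 = 30 Hz, folds to fs − 40 Hz = 20 Hz.
248 Hz mod fs = 8 Hz.
8 Hz ≤ fs/2 = 30 Hz, appears at 8 Hz.
72 Hz mod fs = 12 Hz.
12 Hz ≤ fs/2 = 30 Hz, appears at 12 Hz.
48 Hz > fs/2 = 30 Hz, folds to fs − 48 Hz = 12 Hz.
148 Hz mod fs = 28 Hz.
28 Hz ≤ fs/2 = 30 Hz, appears at 28 Hz.
Distinct values: {8 Hz, 12 Hz, 20 Hz, 28 Hz} → 4.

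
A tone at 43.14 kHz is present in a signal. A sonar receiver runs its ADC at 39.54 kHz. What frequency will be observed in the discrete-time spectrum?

43.14 kHz mod fs = 3.6 kHz.
3.6 kHz ≤ fs/2 = 19.77 kHz, appears at 3.6 kHz.

3.6 kHz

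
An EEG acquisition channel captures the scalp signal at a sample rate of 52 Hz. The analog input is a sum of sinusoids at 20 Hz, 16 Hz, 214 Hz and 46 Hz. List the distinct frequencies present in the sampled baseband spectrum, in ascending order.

fs/2 = 26 Hz.
20 Hz ≤ fs/2 = 26 Hz, passes unchanged.
16 Hz ≤ fs/2 = 26 Hz, passes unchanged.
214 Hz mod fs = 6 Hz.
6 Hz ≤ fs/2 = 26 Hz, appears at 6 Hz.
46 Hz > fs/2 = 26 Hz, folds to fs − 46 Hz = 6 Hz.
Distinct values: {6 Hz, 16 Hz, 20 Hz}.

6 Hz, 16 Hz, 20 Hz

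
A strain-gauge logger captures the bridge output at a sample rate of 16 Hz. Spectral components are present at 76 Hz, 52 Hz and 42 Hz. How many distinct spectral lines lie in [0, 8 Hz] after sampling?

2

fs/2 = 8 Hz.
76 Hz mod fs = 12 Hz.
12 Hz > fs/2 = 8 Hz, folds to fs − 12 Hz = 4 Hz.
52 Hz mod fs = 4 Hz.
4 Hz ≤ fs/2 = 8 Hz, appears at 4 Hz.
42 Hz mod fs = 10 Hz.
10 Hz > fs/2 = 8 Hz, folds to fs − 10 Hz = 6 Hz.
Distinct values: {4 Hz, 6 Hz} → 2.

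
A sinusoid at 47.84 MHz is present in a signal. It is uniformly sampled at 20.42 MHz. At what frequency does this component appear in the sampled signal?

7 MHz

47.84 MHz mod fs = 7 MHz.
7 MHz ≤ fs/2 = 10.21 MHz, appears at 7 MHz.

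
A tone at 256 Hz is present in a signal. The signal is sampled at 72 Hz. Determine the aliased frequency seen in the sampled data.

32 Hz

256 Hz mod fs = 40 Hz.
40 Hz > fs/2 = 36 Hz, folds to fs − 40 Hz = 32 Hz.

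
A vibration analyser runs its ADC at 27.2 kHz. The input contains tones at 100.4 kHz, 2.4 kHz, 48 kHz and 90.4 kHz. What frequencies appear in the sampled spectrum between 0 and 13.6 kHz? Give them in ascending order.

2.4 kHz, 6.4 kHz, 8.4 kHz, 8.8 kHz

fs/2 = 13.6 kHz.
100.4 kHz mod fs = 18.8 kHz.
18.8 kHz > fs/2 = 13.6 kHz, folds to fs − 18.8 kHz = 8.4 kHz.
2.4 kHz ≤ fs/2 = 13.6 kHz, passes unchanged.
48 kHz mod fs = 20.8 kHz.
20.8 kHz > fs/2 = 13.6 kHz, folds to fs − 20.8 kHz = 6.4 kHz.
90.4 kHz mod fs = 8.8 kHz.
8.8 kHz ≤ fs/2 = 13.6 kHz, appears at 8.8 kHz.
Distinct values: {2.4 kHz, 6.4 kHz, 8.4 kHz, 8.8 kHz}.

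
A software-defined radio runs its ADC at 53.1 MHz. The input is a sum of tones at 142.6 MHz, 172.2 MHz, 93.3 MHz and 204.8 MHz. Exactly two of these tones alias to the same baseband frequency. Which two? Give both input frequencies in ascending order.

fs/2 = 26.55 MHz.
142.6 MHz mod fs = 36.4 MHz.
36.4 MHz > fs/2 = 26.55 MHz, folds to fs − 36.4 MHz = 16.7 MHz.
172.2 MHz mod fs = 12.9 MHz.
12.9 MHz ≤ fs/2 = 26.55 MHz, appears at 12.9 MHz.
93.3 MHz mod fs = 40.2 MHz.
40.2 MHz > fs/2 = 26.55 MHz, folds to fs − 40.2 MHz = 12.9 MHz.
204.8 MHz mod fs = 45.5 MHz.
45.5 MHz > fs/2 = 26.55 MHz, folds to fs − 45.5 MHz = 7.6 MHz.
93.3 MHz and 172.2 MHz both map to 12.9 MHz.

93.3 MHz, 172.2 MHz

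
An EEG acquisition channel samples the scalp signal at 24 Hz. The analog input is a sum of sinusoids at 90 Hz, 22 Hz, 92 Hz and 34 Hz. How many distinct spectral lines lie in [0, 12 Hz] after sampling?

fs/2 = 12 Hz.
90 Hz mod fs = 18 Hz.
18 Hz > fs/2 = 12 Hz, folds to fs − 18 Hz = 6 Hz.
22 Hz > fs/2 = 12 Hz, folds to fs − 22 Hz = 2 Hz.
92 Hz mod fs = 20 Hz.
20 Hz > fs/2 = 12 Hz, folds to fs − 20 Hz = 4 Hz.
34 Hz mod fs = 10 Hz.
10 Hz ≤ fs/2 = 12 Hz, appears at 10 Hz.
Distinct values: {2 Hz, 4 Hz, 6 Hz, 10 Hz} → 4.

4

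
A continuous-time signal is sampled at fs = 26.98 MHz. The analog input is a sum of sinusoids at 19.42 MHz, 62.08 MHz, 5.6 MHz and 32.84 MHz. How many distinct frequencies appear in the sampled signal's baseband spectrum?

fs/2 = 13.49 MHz.
19.42 MHz > fs/2 = 13.49 MHz, folds to fs − 19.42 MHz = 7.56 MHz.
62.08 MHz mod fs = 8.12 MHz.
8.12 MHz ≤ fs/2 = 13.49 MHz, appears at 8.12 MHz.
5.6 MHz ≤ fs/2 = 13.49 MHz, passes unchanged.
32.84 MHz mod fs = 5.86 MHz.
5.86 MHz ≤ fs/2 = 13.49 MHz, appears at 5.86 MHz.
Distinct values: {5.6 MHz, 5.86 MHz, 7.56 MHz, 8.12 MHz} → 4.

4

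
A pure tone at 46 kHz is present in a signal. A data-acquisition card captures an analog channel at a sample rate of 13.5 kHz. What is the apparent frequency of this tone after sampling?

5.5 kHz

46 kHz mod fs = 5.5 kHz.
5.5 kHz ≤ fs/2 = 6.75 kHz, appears at 5.5 kHz.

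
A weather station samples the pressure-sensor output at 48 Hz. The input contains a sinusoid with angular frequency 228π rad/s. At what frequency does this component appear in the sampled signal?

18 Hz

ω = 228π rad/s → f = ω/(2π) = 114 Hz.
114 Hz mod fs = 18 Hz.
18 Hz ≤ fs/2 = 24 Hz, appears at 18 Hz.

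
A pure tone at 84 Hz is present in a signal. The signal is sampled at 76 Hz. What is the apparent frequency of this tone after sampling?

84 Hz mod fs = 8 Hz.
8 Hz ≤ fs/2 = 38 Hz, appears at 8 Hz.

8 Hz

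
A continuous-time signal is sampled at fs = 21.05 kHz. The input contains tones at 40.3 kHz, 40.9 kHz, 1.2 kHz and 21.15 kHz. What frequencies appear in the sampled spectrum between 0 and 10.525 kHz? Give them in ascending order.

0.1 kHz, 1.2 kHz, 1.8 kHz

fs/2 = 10.525 kHz.
40.3 kHz mod fs = 19.25 kHz.
19.25 kHz > fs/2 = 10.525 kHz, folds to fs − 19.25 kHz = 1.8 kHz.
40.9 kHz mod fs = 19.85 kHz.
19.85 kHz > fs/2 = 10.525 kHz, folds to fs − 19.85 kHz = 1.2 kHz.
1.2 kHz ≤ fs/2 = 10.525 kHz, passes unchanged.
21.15 kHz mod fs = 0.1 kHz.
0.1 kHz ≤ fs/2 = 10.525 kHz, appears at 0.1 kHz.
Distinct values: {0.1 kHz, 1.2 kHz, 1.8 kHz}.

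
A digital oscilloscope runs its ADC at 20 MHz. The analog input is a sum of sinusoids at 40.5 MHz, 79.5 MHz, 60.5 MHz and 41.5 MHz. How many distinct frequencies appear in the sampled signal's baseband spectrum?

2

fs/2 = 10 MHz.
40.5 MHz mod fs = 0.5 MHz.
0.5 MHz ≤ fs/2 = 10 MHz, appears at 0.5 MHz.
79.5 MHz mod fs = 19.5 MHz.
19.5 MHz > fs/2 = 10 MHz, folds to fs − 19.5 MHz = 0.5 MHz.
60.5 MHz mod fs = 0.5 MHz.
0.5 MHz ≤ fs/2 = 10 MHz, appears at 0.5 MHz.
41.5 MHz mod fs = 1.5 MHz.
1.5 MHz ≤ fs/2 = 10 MHz, appears at 1.5 MHz.
Distinct values: {0.5 MHz, 1.5 MHz} → 2.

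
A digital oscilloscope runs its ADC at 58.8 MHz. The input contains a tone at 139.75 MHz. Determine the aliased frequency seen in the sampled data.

139.75 MHz mod fs = 22.15 MHz.
22.15 MHz ≤ fs/2 = 29.4 MHz, appears at 22.15 MHz.

22.15 MHz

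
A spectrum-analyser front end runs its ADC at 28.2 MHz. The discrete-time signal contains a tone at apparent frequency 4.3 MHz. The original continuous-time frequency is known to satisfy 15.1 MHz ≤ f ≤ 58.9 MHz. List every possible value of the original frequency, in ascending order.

23.9 MHz, 32.5 MHz, 52.1 MHz

Frequencies that alias to 4.3 MHz are k·fs ± 4.3 MHz for integer k ≥ 0.
k=0: 4.3 MHz.
k=1: 23.9 MHz, 32.5 MHz.
k=2: 52.1 MHz, 60.7 MHz.
k=3: 80.3 MHz, 88.9 MHz.
Within [15.1 MHz, 58.9 MHz]: 23.9 MHz, 32.5 MHz, 52.1 MHz.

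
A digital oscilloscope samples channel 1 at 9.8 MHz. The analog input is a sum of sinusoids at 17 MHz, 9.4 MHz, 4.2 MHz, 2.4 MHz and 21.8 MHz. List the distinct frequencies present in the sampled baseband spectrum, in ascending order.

0.4 MHz, 2.2 MHz, 2.4 MHz, 2.6 MHz, 4.2 MHz

fs/2 = 4.9 MHz.
17 MHz mod fs = 7.2 MHz.
7.2 MHz > fs/2 = 4.9 MHz, folds to fs − 7.2 MHz = 2.6 MHz.
9.4 MHz > fs/2 = 4.9 MHz, folds to fs − 9.4 MHz = 0.4 MHz.
4.2 MHz ≤ fs/2 = 4.9 MHz, passes unchanged.
2.4 MHz ≤ fs/2 = 4.9 MHz, passes unchanged.
21.8 MHz mod fs = 2.2 MHz.
2.2 MHz ≤ fs/2 = 4.9 MHz, appears at 2.2 MHz.
Distinct values: {0.4 MHz, 2.2 MHz, 2.4 MHz, 2.6 MHz, 4.2 MHz}.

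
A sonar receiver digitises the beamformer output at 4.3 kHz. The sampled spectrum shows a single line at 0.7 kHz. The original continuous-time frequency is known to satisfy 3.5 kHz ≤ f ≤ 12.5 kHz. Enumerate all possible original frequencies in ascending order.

3.6 kHz, 5 kHz, 7.9 kHz, 9.3 kHz, 12.2 kHz

Frequencies that alias to 0.7 kHz are k·fs ± 0.7 kHz for integer k ≥ 0.
k=0: 0.7 kHz.
k=1: 3.6 kHz, 5 kHz.
k=2: 7.9 kHz, 9.3 kHz.
k=3: 12.2 kHz, 13.6 kHz.
k=4: 16.5 kHz, 17.9 kHz.
Within [3.5 kHz, 12.5 kHz]: 3.6 kHz, 5 kHz, 7.9 kHz, 9.3 kHz, 12.2 kHz.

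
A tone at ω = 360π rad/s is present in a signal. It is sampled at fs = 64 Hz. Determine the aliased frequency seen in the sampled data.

ω = 360π rad/s → f = ω/(2π) = 180 Hz.
180 Hz mod fs = 52 Hz.
52 Hz > fs/2 = 32 Hz, folds to fs − 52 Hz = 12 Hz.

12 Hz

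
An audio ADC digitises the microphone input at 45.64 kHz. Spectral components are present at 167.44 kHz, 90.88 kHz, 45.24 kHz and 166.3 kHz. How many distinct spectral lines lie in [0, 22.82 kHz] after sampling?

3

fs/2 = 22.82 kHz.
167.44 kHz mod fs = 30.52 kHz.
30.52 kHz > fs/2 = 22.82 kHz, folds to fs − 30.52 kHz = 15.12 kHz.
90.88 kHz mod fs = 45.24 kHz.
45.24 kHz > fs/2 = 22.82 kHz, folds to fs − 45.24 kHz = 0.4 kHz.
45.24 kHz > fs/2 = 22.82 kHz, folds to fs − 45.24 kHz = 0.4 kHz.
166.3 kHz mod fs = 29.38 kHz.
29.38 kHz > fs/2 = 22.82 kHz, folds to fs − 29.38 kHz = 16.26 kHz.
Distinct values: {0.4 kHz, 15.12 kHz, 16.26 kHz} → 3.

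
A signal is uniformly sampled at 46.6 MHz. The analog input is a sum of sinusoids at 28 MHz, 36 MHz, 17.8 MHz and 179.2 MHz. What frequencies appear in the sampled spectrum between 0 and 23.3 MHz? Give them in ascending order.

7.2 MHz, 10.6 MHz, 17.8 MHz, 18.6 MHz

fs/2 = 23.3 MHz.
28 MHz > fs/2 = 23.3 MHz, folds to fs − 28 MHz = 18.6 MHz.
36 MHz > fs/2 = 23.3 MHz, folds to fs − 36 MHz = 10.6 MHz.
17.8 MHz ≤ fs/2 = 23.3 MHz, passes unchanged.
179.2 MHz mod fs = 39.4 MHz.
39.4 MHz > fs/2 = 23.3 MHz, folds to fs − 39.4 MHz = 7.2 MHz.
Distinct values: {7.2 MHz, 10.6 MHz, 17.8 MHz, 18.6 MHz}.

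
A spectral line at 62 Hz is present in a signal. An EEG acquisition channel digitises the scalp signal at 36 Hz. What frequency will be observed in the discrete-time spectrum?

10 Hz

62 Hz mod fs = 26 Hz.
26 Hz > fs/2 = 18 Hz, folds to fs − 26 Hz = 10 Hz.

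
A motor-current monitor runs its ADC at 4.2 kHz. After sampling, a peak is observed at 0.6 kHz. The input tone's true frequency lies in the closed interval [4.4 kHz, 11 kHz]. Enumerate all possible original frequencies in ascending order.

4.8 kHz, 7.8 kHz, 9 kHz

Frequencies that alias to 0.6 kHz are k·fs ± 0.6 kHz for integer k ≥ 0.
k=0: 0.6 kHz.
k=1: 3.6 kHz, 4.8 kHz.
k=2: 7.8 kHz, 9 kHz.
k=3: 12 kHz, 13.2 kHz.
Within [4.4 kHz, 11 kHz]: 4.8 kHz, 7.8 kHz, 9 kHz.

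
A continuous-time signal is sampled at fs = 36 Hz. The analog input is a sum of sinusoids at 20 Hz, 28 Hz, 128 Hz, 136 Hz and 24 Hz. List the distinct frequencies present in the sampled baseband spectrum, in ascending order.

fs/2 = 18 Hz.
20 Hz > fs/2 = 18 Hz, folds to fs − 20 Hz = 16 Hz.
28 Hz > fs/2 = 18 Hz, folds to fs − 28 Hz = 8 Hz.
128 Hz mod fs = 20 Hz.
20 Hz > fs/2 = 18 Hz, folds to fs − 20 Hz = 16 Hz.
136 Hz mod fs = 28 Hz.
28 Hz > fs/2 = 18 Hz, folds to fs − 28 Hz = 8 Hz.
24 Hz > fs/2 = 18 Hz, folds to fs − 24 Hz = 12 Hz.
Distinct values: {8 Hz, 12 Hz, 16 Hz}.

8 Hz, 12 Hz, 16 Hz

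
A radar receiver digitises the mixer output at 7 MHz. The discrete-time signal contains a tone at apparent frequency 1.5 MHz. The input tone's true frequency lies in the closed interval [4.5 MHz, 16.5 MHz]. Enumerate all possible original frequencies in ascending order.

Frequencies that alias to 1.5 MHz are k·fs ± 1.5 MHz for integer k ≥ 0.
k=0: 1.5 MHz.
k=1: 5.5 MHz, 8.5 MHz.
k=2: 12.5 MHz, 15.5 MHz.
k=3: 19.5 MHz, 22.5 MHz.
Within [4.5 MHz, 16.5 MHz]: 5.5 MHz, 8.5 MHz, 12.5 MHz, 15.5 MHz.

5.5 MHz, 8.5 MHz, 12.5 MHz, 15.5 MHz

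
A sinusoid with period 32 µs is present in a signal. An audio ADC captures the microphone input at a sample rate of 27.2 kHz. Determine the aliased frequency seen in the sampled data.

T = 32 µs → f = 1/T = 31.25 kHz.
31.25 kHz mod fs = 4.05 kHz.
4.05 kHz ≤ fs/2 = 13.6 kHz, appears at 4.05 kHz.

4.05 kHz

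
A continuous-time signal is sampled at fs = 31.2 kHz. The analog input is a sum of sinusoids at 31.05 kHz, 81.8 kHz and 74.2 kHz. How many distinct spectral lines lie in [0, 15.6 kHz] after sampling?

fs/2 = 15.6 kHz.
31.05 kHz > fs/2 = 15.6 kHz, folds to fs − 31.05 kHz = 0.15 kHz.
81.8 kHz mod fs = 19.4 kHz.
19.4 kHz > fs/2 = 15.6 kHz, folds to fs − 19.4 kHz = 11.8 kHz.
74.2 kHz mod fs = 11.8 kHz.
11.8 kHz ≤ fs/2 = 15.6 kHz, appears at 11.8 kHz.
Distinct values: {0.15 kHz, 11.8 kHz} → 2.

2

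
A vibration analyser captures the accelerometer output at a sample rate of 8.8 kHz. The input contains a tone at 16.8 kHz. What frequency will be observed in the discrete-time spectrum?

0.8 kHz

16.8 kHz mod fs = 8 kHz.
8 kHz > fs/2 = 4.4 kHz, folds to fs − 8 kHz = 0.8 kHz.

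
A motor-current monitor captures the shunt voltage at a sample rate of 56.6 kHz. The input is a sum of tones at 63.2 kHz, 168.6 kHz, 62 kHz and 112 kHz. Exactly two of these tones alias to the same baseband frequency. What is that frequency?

1.2 kHz

fs/2 = 28.3 kHz.
63.2 kHz mod fs = 6.6 kHz.
6.6 kHz ≤ fs/2 = 28.3 kHz, appears at 6.6 kHz.
168.6 kHz mod fs = 55.4 kHz.
55.4 kHz > fs/2 = 28.3 kHz, folds to fs − 55.4 kHz = 1.2 kHz.
62 kHz mod fs = 5.4 kHz.
5.4 kHz ≤ fs/2 = 28.3 kHz, appears at 5.4 kHz.
112 kHz mod fs = 55.4 kHz.
55.4 kHz > fs/2 = 28.3 kHz, folds to fs − 55.4 kHz = 1.2 kHz.
112 kHz and 168.6 kHz both map to 1.2 kHz.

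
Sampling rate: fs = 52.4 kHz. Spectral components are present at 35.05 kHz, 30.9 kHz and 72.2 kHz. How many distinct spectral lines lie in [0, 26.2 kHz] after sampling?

3

fs/2 = 26.2 kHz.
35.05 kHz > fs/2 = 26.2 kHz, folds to fs − 35.05 kHz = 17.35 kHz.
30.9 kHz > fs/2 = 26.2 kHz, folds to fs − 30.9 kHz = 21.5 kHz.
72.2 kHz mod fs = 19.8 kHz.
19.8 kHz ≤ fs/2 = 26.2 kHz, appears at 19.8 kHz.
Distinct values: {17.35 kHz, 19.8 kHz, 21.5 kHz} → 3.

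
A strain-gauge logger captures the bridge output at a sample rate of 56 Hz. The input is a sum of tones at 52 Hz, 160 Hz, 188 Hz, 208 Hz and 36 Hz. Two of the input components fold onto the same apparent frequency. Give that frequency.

fs/2 = 28 Hz.
52 Hz > fs/2 = 28 Hz, folds to fs − 52 Hz = 4 Hz.
160 Hz mod fs = 48 Hz.
48 Hz > fs/2 = 28 Hz, folds to fs − 48 Hz = 8 Hz.
188 Hz mod fs = 20 Hz.
20 Hz ≤ fs/2 = 28 Hz, appears at 20 Hz.
208 Hz mod fs = 40 Hz.
40 Hz > fs/2 = 28 Hz, folds to fs − 40 Hz = 16 Hz.
36 Hz > fs/2 = 28 Hz, folds to fs − 36 Hz = 20 Hz.
36 Hz and 188 Hz both map to 20 Hz.

20 Hz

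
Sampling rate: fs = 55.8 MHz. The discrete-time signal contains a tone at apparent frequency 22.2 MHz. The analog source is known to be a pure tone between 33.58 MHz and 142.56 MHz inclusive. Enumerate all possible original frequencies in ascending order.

Frequencies that alias to 22.2 MHz are k·fs ± 22.2 MHz for integer k ≥ 0.
k=0: 22.2 MHz.
k=1: 33.6 MHz, 78 MHz.
k=2: 89.4 MHz, 133.8 MHz.
k=3: 145.2 MHz, 189.6 MHz.
Within [33.58 MHz, 142.56 MHz]: 33.6 MHz, 78 MHz, 89.4 MHz, 133.8 MHz.

33.6 MHz, 78 MHz, 89.4 MHz, 133.8 MHz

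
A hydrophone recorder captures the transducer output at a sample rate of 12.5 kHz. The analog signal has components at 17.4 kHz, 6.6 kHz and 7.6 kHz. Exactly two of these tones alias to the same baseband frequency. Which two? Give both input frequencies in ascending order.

7.6 kHz, 17.4 kHz

fs/2 = 6.25 kHz.
17.4 kHz mod fs = 4.9 kHz.
4.9 kHz ≤ fs/2 = 6.25 kHz, appears at 4.9 kHz.
6.6 kHz > fs/2 = 6.25 kHz, folds to fs − 6.6 kHz = 5.9 kHz.
7.6 kHz > fs/2 = 6.25 kHz, folds to fs − 7.6 kHz = 4.9 kHz.
7.6 kHz and 17.4 kHz both map to 4.9 kHz.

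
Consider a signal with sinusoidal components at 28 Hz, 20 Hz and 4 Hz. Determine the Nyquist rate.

56 Hz

Highest-frequency component: 28 Hz.
Nyquist rate = 2 × 28 Hz = 56 Hz.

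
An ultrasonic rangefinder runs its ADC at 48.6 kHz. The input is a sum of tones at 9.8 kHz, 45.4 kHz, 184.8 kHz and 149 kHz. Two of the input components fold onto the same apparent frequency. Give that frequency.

3.2 kHz

fs/2 = 24.3 kHz.
9.8 kHz ≤ fs/2 = 24.3 kHz, passes unchanged.
45.4 kHz > fs/2 = 24.3 kHz, folds to fs − 45.4 kHz = 3.2 kHz.
184.8 kHz mod fs = 39 kHz.
39 kHz > fs/2 = 24.3 kHz, folds to fs − 39 kHz = 9.6 kHz.
149 kHz mod fs = 3.2 kHz.
3.2 kHz ≤ fs/2 = 24.3 kHz, appears at 3.2 kHz.
45.4 kHz and 149 kHz both map to 3.2 kHz.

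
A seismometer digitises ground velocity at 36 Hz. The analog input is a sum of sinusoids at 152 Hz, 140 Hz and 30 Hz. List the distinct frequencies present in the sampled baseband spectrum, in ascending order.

fs/2 = 18 Hz.
152 Hz mod fs = 8 Hz.
8 Hz ≤ fs/2 = 18 Hz, appears at 8 Hz.
140 Hz mod fs = 32 Hz.
32 Hz > fs/2 = 18 Hz, folds to fs − 32 Hz = 4 Hz.
30 Hz > fs/2 = 18 Hz, folds to fs − 30 Hz = 6 Hz.
Distinct values: {4 Hz, 6 Hz, 8 Hz}.

4 Hz, 6 Hz, 8 Hz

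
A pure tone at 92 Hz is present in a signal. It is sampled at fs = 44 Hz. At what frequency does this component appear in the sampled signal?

92 Hz mod fs = 4 Hz.
4 Hz ≤ fs/2 = 22 Hz, appears at 4 Hz.

4 Hz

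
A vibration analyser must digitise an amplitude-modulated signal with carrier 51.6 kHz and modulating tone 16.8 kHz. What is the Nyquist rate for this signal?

AM sidebands sit at fc ± fm = 34.8 kHz and 68.4 kHz.
Highest-frequency component: 68.4 kHz.
Nyquist rate = 2 × 68.4 kHz = 136.8 kHz.

136.8 kHz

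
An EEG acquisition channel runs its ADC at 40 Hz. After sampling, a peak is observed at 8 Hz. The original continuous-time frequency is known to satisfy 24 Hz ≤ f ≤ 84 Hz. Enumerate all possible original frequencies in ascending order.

32 Hz, 48 Hz, 72 Hz

Frequencies that alias to 8 Hz are k·fs ± 8 Hz for integer k ≥ 0.
k=0: 8 Hz.
k=1: 32 Hz, 48 Hz.
k=2: 72 Hz, 88 Hz.
k=3: 112 Hz, 128 Hz.
Within [24 Hz, 84 Hz]: 32 Hz, 48 Hz, 72 Hz.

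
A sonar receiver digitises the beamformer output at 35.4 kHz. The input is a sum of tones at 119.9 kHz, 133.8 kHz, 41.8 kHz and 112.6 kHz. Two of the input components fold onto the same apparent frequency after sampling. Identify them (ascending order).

41.8 kHz, 112.6 kHz

fs/2 = 17.7 kHz.
119.9 kHz mod fs = 13.7 kHz.
13.7 kHz ≤ fs/2 = 17.7 kHz, appears at 13.7 kHz.
133.8 kHz mod fs = 27.6 kHz.
27.6 kHz > fs/2 = 17.7 kHz, folds to fs − 27.6 kHz = 7.8 kHz.
41.8 kHz mod fs = 6.4 kHz.
6.4 kHz ≤ fs/2 = 17.7 kHz, appears at 6.4 kHz.
112.6 kHz mod fs = 6.4 kHz.
6.4 kHz ≤ fs/2 = 17.7 kHz, appears at 6.4 kHz.
41.8 kHz and 112.6 kHz both map to 6.4 kHz.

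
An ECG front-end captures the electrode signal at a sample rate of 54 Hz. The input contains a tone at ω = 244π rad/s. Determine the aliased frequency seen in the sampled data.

ω = 244π rad/s → f = ω/(2π) = 122 Hz.
122 Hz mod fs = 14 Hz.
14 Hz ≤ fs/2 = 27 Hz, appears at 14 Hz.

14 Hz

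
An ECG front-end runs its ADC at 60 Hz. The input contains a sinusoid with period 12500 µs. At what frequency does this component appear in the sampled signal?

20 Hz

T = 12500 µs → f = 1/T = 80 Hz.
80 Hz mod fs = 20 Hz.
20 Hz ≤ fs/2 = 30 Hz, appears at 20 Hz.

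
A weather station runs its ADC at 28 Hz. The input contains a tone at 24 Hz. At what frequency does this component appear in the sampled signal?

4 Hz

24 Hz > fs/2 = 14 Hz, folds to fs − 24 Hz = 4 Hz.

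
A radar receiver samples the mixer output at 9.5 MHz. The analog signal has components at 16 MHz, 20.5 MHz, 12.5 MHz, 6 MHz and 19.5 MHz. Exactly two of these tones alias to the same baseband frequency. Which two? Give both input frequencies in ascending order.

12.5 MHz, 16 MHz

fs/2 = 4.75 MHz.
16 MHz mod fs = 6.5 MHz.
6.5 MHz > fs/2 = 4.75 MHz, folds to fs − 6.5 MHz = 3 MHz.
20.5 MHz mod fs = 1.5 MHz.
1.5 MHz ≤ fs/2 = 4.75 MHz, appears at 1.5 MHz.
12.5 MHz mod fs = 3 MHz.
3 MHz ≤ fs/2 = 4.75 MHz, appears at 3 MHz.
6 MHz > fs/2 = 4.75 MHz, folds to fs − 6 MHz = 3.5 MHz.
19.5 MHz mod fs = 0.5 MHz.
0.5 MHz ≤ fs/2 = 4.75 MHz, appears at 0.5 MHz.
12.5 MHz and 16 MHz both map to 3 MHz.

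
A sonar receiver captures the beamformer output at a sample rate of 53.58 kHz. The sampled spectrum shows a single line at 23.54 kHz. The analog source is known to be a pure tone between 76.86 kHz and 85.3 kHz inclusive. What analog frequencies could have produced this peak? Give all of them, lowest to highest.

77.12 kHz, 83.62 kHz

Frequencies that alias to 23.54 kHz are k·fs ± 23.54 kHz for integer k ≥ 0.
k=0: 23.54 kHz.
k=1: 30.04 kHz, 77.12 kHz.
k=2: 83.62 kHz, 130.7 kHz.
k=3: 137.2 kHz, 184.28 kHz.
Within [76.86 kHz, 85.3 kHz]: 77.12 kHz, 83.62 kHz.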